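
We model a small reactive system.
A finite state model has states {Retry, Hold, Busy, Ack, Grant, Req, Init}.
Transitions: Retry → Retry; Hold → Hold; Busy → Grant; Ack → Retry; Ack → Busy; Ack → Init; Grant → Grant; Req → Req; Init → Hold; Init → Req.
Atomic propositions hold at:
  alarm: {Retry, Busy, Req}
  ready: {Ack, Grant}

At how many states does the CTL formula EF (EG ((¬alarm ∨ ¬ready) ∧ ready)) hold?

Sat(¬alarm) = {Hold, Ack, Grant, Init}
Sat(¬ready) = {Retry, Hold, Busy, Req, Init}
Sat(¬alarm ∨ ¬ready) = {Retry, Hold, Busy, Ack, Grant, Req, Init}
Sat((¬alarm ∨ ¬ready) ∧ ready) = {Ack, Grant}
EG ((¬alarm ∨ ¬ready) ∧ ready): greatest fixpoint, start Z0 = {Ack, Grant}, keep only states in Sat with some successor in Z. Z1 = {Grant}; fixed.
Sat(EG ((¬alarm ∨ ¬ready) ∧ ready)) = {Grant}
EF (EG ((¬alarm ∨ ¬ready) ∧ ready)): least fixpoint, start Z0 = {Grant}, add states with some successor in Z. Z1 = {Busy, Grant}; Z2 = {Busy, Ack, Grant}; fixed.
Sat(EF (EG ((¬alarm ∨ ¬ready) ∧ ready))) = {Busy, Ack, Grant}
|Sat(EF (EG ((¬alarm ∨ ¬ready) ∧ ready)))| = |{Busy, Ack, Grant}| = 3.

3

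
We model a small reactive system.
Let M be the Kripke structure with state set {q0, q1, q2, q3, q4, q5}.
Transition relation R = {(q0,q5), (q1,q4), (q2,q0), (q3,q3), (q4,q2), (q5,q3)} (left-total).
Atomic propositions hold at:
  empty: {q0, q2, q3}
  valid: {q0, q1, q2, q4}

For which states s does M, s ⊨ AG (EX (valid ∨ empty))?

{q3, q5}

Sat(valid ∨ empty) = {q0, q1, q2, q3, q4}
Sat(EX (valid ∨ empty)) = {s : some successor in {q0, q1, q2, q3, q4}} = {q1, q2, q3, q4, q5}
AG (EX (valid ∨ empty)): greatest fixpoint, start Z0 = {q1, q2, q3, q4, q5}, keep only states in Sat with every successor in Z. Z1 = {q1, q3, q4, q5}; Z2 = {q1, q3, q5}; Z3 = {q3, q5}; fixed.
Sat(AG (EX (valid ∨ empty))) = {q3, q5}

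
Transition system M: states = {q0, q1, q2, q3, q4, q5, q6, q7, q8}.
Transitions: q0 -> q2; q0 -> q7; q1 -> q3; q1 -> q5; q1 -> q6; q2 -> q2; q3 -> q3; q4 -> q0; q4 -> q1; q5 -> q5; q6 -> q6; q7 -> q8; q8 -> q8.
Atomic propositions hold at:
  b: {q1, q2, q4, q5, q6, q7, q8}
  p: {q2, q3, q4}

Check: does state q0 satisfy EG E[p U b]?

No

E[p U b]: least fixpoint, start Z0 = Sat(b) = {q1, q2, q4, q5, q6, q7, q8}, add states in Sat(p) with some successor in Z. Already a fixed point.
Sat(E[p U b]) = {q1, q2, q4, q5, q6, q7, q8}
EG E[p U b]: greatest fixpoint, start Z0 = {q1, q2, q4, q5, q6, q7, q8}, keep only states in Sat with some successor in Z. Already a fixed point.
Sat(EG E[p U b]) = {q1, q2, q4, q5, q6, q7, q8}
q0 ∉ Sat(EG E[p U b]) = {q1, q2, q4, q5, q6, q7, q8}, so the formula does not hold at q0.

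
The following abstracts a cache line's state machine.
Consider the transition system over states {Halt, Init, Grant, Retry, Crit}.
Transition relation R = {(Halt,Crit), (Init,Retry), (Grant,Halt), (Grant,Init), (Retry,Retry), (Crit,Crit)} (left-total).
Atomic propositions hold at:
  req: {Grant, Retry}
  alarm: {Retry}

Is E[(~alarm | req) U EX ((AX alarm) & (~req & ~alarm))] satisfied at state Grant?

Yes

Sat(~alarm) = {Halt, Init, Grant, Crit}
Sat(~alarm | req) = {Halt, Init, Grant, Retry, Crit}
Sat(AX alarm) = {s : every successor in {Retry}} = {Init, Retry}
Sat(~req) = {Halt, Init, Crit}
Sat(~req & ~alarm) = {Halt, Init, Crit}
Sat((AX alarm) & (~req & ~alarm)) = {Init}
Sat(EX ((AX alarm) & (~req & ~alarm))) = {s : some successor in {Init}} = {Grant}
E[(~alarm | req) U EX ((AX alarm) & (~req & ~alarm))]: least fixpoint, start Z0 = Sat(EX ((AX alarm) & (~req & ~alarm))) = {Grant}, add states in Sat(~alarm | req) with some successor in Z. Already a fixed point.
Sat(E[(~alarm | req) U EX ((AX alarm) & (~req & ~alarm))]) = {Grant}
Grant ∈ Sat(E[(~alarm | req) U EX ((AX alarm) & (~req & ~alarm))]) = {Grant}, so the formula holds at Grant.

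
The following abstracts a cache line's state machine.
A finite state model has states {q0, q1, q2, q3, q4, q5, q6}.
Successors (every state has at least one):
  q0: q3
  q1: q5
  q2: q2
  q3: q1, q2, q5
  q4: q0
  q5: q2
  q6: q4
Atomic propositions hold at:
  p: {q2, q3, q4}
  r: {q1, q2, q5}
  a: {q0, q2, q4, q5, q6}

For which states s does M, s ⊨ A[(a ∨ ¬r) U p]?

{q0, q2, q3, q4, q5, q6}

Sat(¬r) = {q0, q3, q4, q6}
Sat(a ∨ ¬r) = {q0, q2, q3, q4, q5, q6}
A[(a ∨ ¬r) U p]: least fixpoint, start Z0 = Sat(p) = {q2, q3, q4}, add states in Sat(a ∨ ¬r) with every successor in Z. Z1 = {q0, q2, q3, q4, q5, q6}; fixed.
Sat(A[(a ∨ ¬r) U p]) = {q0, q2, q3, q4, q5, q6}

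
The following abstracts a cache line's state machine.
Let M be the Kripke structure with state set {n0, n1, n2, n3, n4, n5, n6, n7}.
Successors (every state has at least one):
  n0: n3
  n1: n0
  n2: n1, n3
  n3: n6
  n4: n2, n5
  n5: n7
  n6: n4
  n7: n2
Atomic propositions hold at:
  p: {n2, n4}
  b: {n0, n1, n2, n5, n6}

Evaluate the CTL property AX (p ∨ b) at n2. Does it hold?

Sat(p ∨ b) = {n0, n1, n2, n4, n5, n6}
Sat(AX (p ∨ b)) = {s : every successor in {n0, n1, n2, n4, n5, n6}} = {n1, n3, n4, n6, n7}
n2 ∉ Sat(AX (p ∨ b)) = {n1, n3, n4, n6, n7}, so the formula does not hold at n2.

No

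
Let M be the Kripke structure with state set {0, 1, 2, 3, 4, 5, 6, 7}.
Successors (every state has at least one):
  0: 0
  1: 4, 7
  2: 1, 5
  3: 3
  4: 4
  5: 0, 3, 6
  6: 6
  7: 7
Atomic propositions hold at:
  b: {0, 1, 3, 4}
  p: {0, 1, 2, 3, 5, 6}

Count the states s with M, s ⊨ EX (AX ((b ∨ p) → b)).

7

Sat(b ∨ p) = {0, 1, 2, 3, 4, 5, 6}
Sat((b ∨ p) → b) = {0, 1, 3, 4, 7}
Sat(AX ((b ∨ p) → b)) = {s : every successor in {0, 1, 3, 4, 7}} = {0, 1, 3, 4, 7}
Sat(EX (AX ((b ∨ p) → b))) = {s : some successor in {0, 1, 3, 4, 7}} = {0, 1, 2, 3, 4, 5, 7}
|Sat(EX (AX ((b ∨ p) → b)))| = |{0, 1, 2, 3, 4, 5, 7}| = 7.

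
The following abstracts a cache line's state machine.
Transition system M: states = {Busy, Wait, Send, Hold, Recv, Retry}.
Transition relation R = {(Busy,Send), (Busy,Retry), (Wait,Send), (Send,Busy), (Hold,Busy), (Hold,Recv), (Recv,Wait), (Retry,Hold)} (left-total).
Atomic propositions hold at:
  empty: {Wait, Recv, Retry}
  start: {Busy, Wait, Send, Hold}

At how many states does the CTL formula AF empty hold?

AF empty: least fixpoint, start Z0 = {Wait, Recv, Retry}, add states with every successor in Z. Already a fixed point.
Sat(AF empty) = {Wait, Recv, Retry}
|Sat(AF empty)| = |{Wait, Recv, Retry}| = 3.

3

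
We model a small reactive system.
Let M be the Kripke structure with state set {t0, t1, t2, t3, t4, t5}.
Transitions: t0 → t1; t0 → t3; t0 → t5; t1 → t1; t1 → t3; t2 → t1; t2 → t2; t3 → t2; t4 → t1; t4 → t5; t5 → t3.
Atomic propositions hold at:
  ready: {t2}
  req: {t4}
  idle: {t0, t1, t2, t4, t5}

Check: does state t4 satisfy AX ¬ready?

Yes

Sat(¬ready) = {t0, t1, t3, t4, t5}
Sat(AX ¬ready) = {s : every successor in {t0, t1, t3, t4, t5}} = {t0, t1, t4, t5}
t4 ∈ Sat(AX ¬ready) = {t0, t1, t4, t5}, so the formula holds at t4.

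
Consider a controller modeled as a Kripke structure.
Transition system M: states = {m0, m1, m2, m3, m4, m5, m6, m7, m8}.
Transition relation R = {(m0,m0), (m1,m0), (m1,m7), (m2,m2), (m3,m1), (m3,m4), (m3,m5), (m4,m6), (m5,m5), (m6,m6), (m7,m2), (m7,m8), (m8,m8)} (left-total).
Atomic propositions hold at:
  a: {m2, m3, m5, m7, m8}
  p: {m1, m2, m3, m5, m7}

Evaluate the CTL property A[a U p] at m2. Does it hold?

A[a U p]: least fixpoint, start Z0 = Sat(p) = {m1, m2, m3, m5, m7}, add states in Sat(a) with every successor in Z. Already a fixed point.
Sat(A[a U p]) = {m1, m2, m3, m5, m7}
m2 ∈ Sat(A[a U p]) = {m1, m2, m3, m5, m7}, so the formula holds at m2.

Yes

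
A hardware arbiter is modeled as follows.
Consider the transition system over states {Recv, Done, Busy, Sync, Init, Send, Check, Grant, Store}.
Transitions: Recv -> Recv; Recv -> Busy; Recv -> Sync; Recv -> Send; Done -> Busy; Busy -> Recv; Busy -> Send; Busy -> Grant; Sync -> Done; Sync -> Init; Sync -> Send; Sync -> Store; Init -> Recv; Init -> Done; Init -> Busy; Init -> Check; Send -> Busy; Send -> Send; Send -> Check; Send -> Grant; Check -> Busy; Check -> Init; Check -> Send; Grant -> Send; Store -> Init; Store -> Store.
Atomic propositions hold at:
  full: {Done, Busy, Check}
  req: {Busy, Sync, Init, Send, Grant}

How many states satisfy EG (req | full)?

7

Sat(req | full) = {Done, Busy, Sync, Init, Send, Check, Grant}
EG (req | full): greatest fixpoint, start Z0 = {Done, Busy, Sync, Init, Send, Check, Grant}, keep only states in Sat with some successor in Z. Already a fixed point.
Sat(EG (req | full)) = {Done, Busy, Sync, Init, Send, Check, Grant}
|Sat(EG (req | full))| = |{Done, Busy, Sync, Init, Send, Check, Grant}| = 7.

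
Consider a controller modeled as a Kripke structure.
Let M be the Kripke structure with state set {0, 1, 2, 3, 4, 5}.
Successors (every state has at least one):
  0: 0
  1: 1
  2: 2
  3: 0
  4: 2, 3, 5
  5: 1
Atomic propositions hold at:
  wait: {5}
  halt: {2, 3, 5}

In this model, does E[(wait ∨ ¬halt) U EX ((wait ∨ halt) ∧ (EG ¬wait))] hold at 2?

Sat(¬halt) = {0, 1, 4}
Sat(wait ∨ ¬halt) = {0, 1, 4, 5}
Sat(wait ∨ halt) = {2, 3, 5}
Sat(¬wait) = {0, 1, 2, 3, 4}
EG ¬wait: greatest fixpoint, start Z0 = {0, 1, 2, 3, 4}, keep only states in Sat with some successor in Z. Already a fixed point.
Sat(EG ¬wait) = {0, 1, 2, 3, 4}
Sat((wait ∨ halt) ∧ (EG ¬wait)) = {2, 3}
Sat(EX ((wait ∨ halt) ∧ (EG ¬wait))) = {s : some successor in {2, 3}} = {2, 4}
E[(wait ∨ ¬halt) U EX ((wait ∨ halt) ∧ (EG ¬wait))]: least fixpoint, start Z0 = Sat(EX ((wait ∨ halt) ∧ (EG ¬wait))) = {2, 4}, add states in Sat(wait ∨ ¬halt) with some successor in Z. Already a fixed point.
Sat(E[(wait ∨ ¬halt) U EX ((wait ∨ halt) ∧ (EG ¬wait))]) = {2, 4}
2 ∈ Sat(E[(wait ∨ ¬halt) U EX ((wait ∨ halt) ∧ (EG ¬wait))]) = {2, 4}, so the formula holds at 2.

Yes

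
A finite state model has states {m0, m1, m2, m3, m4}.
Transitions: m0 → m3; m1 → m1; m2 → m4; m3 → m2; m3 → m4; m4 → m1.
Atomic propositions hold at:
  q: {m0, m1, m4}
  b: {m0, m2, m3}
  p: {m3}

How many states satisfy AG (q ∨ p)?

2

Sat(q ∨ p) = {m0, m1, m3, m4}
AG (q ∨ p): greatest fixpoint, start Z0 = {m0, m1, m3, m4}, keep only states in Sat with every successor in Z. Z1 = {m0, m1, m4}; Z2 = {m1, m4}; fixed.
Sat(AG (q ∨ p)) = {m1, m4}
|Sat(AG (q ∨ p))| = |{m1, m4}| = 2.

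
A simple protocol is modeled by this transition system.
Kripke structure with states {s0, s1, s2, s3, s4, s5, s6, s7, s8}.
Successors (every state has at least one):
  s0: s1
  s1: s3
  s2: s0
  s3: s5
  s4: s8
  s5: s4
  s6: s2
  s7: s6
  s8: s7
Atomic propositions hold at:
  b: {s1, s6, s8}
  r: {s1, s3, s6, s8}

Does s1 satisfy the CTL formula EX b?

No

Sat(EX b) = {s : some successor in {s1, s6, s8}} = {s0, s4, s7}
s1 ∉ Sat(EX b) = {s0, s4, s7}, so the formula does not hold at s1.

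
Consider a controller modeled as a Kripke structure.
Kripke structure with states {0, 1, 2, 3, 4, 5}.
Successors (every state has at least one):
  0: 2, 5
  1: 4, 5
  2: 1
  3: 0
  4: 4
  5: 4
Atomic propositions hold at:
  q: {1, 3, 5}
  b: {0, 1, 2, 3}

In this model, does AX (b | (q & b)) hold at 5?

No

Sat(q & b) = {1, 3}
Sat(b | (q & b)) = {0, 1, 2, 3}
Sat(AX (b | (q & b))) = {s : every successor in {0, 1, 2, 3}} = {2, 3}
5 ∉ Sat(AX (b | (q & b))) = {2, 3}, so the formula does not hold at 5.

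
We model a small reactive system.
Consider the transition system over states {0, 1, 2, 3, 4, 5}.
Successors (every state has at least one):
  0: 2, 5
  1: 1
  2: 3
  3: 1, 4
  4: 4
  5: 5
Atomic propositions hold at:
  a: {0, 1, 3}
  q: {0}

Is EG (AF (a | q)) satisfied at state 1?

Sat(a | q) = {0, 1, 3}
AF (a | q): least fixpoint, start Z0 = {0, 1, 3}, add states with every successor in Z. Z1 = {0, 1, 2, 3}; fixed.
Sat(AF (a | q)) = {0, 1, 2, 3}
EG (AF (a | q)): greatest fixpoint, start Z0 = {0, 1, 2, 3}, keep only states in Sat with some successor in Z. Already a fixed point.
Sat(EG (AF (a | q))) = {0, 1, 2, 3}
1 ∈ Sat(EG (AF (a | q))) = {0, 1, 2, 3}, so the formula holds at 1.

Yes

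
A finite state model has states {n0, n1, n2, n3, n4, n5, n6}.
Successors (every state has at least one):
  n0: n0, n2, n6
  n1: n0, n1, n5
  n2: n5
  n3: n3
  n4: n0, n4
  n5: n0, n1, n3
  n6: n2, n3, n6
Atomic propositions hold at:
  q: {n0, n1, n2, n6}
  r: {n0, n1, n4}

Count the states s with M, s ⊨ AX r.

1

Sat(AX r) = {s : every successor in {n0, n1, n4}} = {n4}
|Sat(AX r)| = |{n4}| = 1.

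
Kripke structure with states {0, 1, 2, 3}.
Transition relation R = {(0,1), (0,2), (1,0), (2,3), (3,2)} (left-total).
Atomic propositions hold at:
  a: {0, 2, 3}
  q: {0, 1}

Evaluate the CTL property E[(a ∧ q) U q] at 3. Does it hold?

Sat(a ∧ q) = {0}
E[(a ∧ q) U q]: least fixpoint, start Z0 = Sat(q) = {0, 1}, add states in Sat(a ∧ q) with some successor in Z. Already a fixed point.
Sat(E[(a ∧ q) U q]) = {0, 1}
3 ∉ Sat(E[(a ∧ q) U q]) = {0, 1}, so the formula does not hold at 3.

No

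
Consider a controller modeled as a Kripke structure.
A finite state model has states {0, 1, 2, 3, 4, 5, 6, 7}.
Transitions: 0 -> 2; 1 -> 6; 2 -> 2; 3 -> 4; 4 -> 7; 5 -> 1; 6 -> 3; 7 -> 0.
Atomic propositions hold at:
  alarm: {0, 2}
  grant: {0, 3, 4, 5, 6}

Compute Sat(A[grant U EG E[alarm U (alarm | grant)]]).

Sat(alarm | grant) = {0, 2, 3, 4, 5, 6}
E[alarm U (alarm | grant)]: least fixpoint, start Z0 = Sat((alarm | grant)) = {0, 2, 3, 4, 5, 6}, add states in Sat(alarm) with some successor in Z. Already a fixed point.
Sat(E[alarm U (alarm | grant)]) = {0, 2, 3, 4, 5, 6}
EG E[alarm U (alarm | grant)]: greatest fixpoint, start Z0 = {0, 2, 3, 4, 5, 6}, keep only states in Sat with some successor in Z. Z1 = {0, 2, 3, 6}; Z2 = {0, 2, 6}; Z3 = {0, 2}; fixed.
Sat(EG E[alarm U (alarm | grant)]) = {0, 2}
A[grant U EG E[alarm U (alarm | grant)]]: least fixpoint, start Z0 = Sat(EG E[alarm U (alarm | grant)]) = {0, 2}, add states in Sat(grant) with every successor in Z. Already a fixed point.
Sat(A[grant U EG E[alarm U (alarm | grant)]]) = {0, 2}

{0, 2}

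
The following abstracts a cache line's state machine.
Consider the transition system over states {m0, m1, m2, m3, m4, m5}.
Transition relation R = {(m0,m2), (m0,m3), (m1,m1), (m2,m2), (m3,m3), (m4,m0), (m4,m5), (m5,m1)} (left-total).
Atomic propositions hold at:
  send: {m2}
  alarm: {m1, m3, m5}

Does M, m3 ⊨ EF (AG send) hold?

No

AG send: greatest fixpoint, start Z0 = {m2}, keep only states in Sat with every successor in Z. Already a fixed point.
Sat(AG send) = {m2}
EF (AG send): least fixpoint, start Z0 = {m2}, add states with some successor in Z. Z1 = {m0, m2}; Z2 = {m0, m2, m4}; fixed.
Sat(EF (AG send)) = {m0, m2, m4}
m3 ∉ Sat(EF (AG send)) = {m0, m2, m4}, so the formula does not hold at m3.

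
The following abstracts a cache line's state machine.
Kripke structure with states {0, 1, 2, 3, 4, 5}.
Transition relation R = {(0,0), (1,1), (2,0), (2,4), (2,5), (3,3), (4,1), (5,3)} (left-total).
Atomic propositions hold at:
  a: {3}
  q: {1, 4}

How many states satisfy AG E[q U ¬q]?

3

Sat(¬q) = {0, 2, 3, 5}
E[q U ¬q]: least fixpoint, start Z0 = Sat(¬q) = {0, 2, 3, 5}, add states in Sat(q) with some successor in Z. Already a fixed point.
Sat(E[q U ¬q]) = {0, 2, 3, 5}
AG E[q U ¬q]: greatest fixpoint, start Z0 = {0, 2, 3, 5}, keep only states in Sat with every successor in Z. Z1 = {0, 3, 5}; fixed.
Sat(AG E[q U ¬q]) = {0, 3, 5}
|Sat(AG E[q U ¬q])| = |{0, 3, 5}| = 3.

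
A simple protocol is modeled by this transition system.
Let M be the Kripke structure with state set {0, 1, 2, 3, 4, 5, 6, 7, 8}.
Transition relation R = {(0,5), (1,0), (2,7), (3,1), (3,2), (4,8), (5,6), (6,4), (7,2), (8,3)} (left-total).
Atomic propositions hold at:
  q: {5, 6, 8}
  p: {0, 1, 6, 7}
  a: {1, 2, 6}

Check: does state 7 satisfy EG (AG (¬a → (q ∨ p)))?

Sat(¬a) = {0, 3, 4, 5, 7, 8}
Sat(q ∨ p) = {0, 1, 5, 6, 7, 8}
Sat(¬a → (q ∨ p)) = {0, 1, 2, 5, 6, 7, 8}
AG (¬a → (q ∨ p)): greatest fixpoint, start Z0 = {0, 1, 2, 5, 6, 7, 8}, keep only states in Sat with every successor in Z. Z1 = {0, 1, 2, 5, 7}; Z2 = {0, 1, 2, 7}; Z3 = {1, 2, 7}; Z4 = {2, 7}; fixed.
Sat(AG (¬a → (q ∨ p))) = {2, 7}
EG (AG (¬a → (q ∨ p))): greatest fixpoint, start Z0 = {2, 7}, keep only states in Sat with some successor in Z. Already a fixed point.
Sat(EG (AG (¬a → (q ∨ p)))) = {2, 7}
7 ∈ Sat(EG (AG (¬a → (q ∨ p)))) = {2, 7}, so the formula holds at 7.

Yes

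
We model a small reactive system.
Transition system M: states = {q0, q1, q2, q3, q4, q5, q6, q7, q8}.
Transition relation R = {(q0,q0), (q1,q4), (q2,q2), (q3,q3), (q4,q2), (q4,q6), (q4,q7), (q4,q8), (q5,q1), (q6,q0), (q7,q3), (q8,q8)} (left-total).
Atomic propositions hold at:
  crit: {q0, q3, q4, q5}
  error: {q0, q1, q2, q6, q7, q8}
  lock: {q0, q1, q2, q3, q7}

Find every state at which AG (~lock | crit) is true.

{q0, q3, q6, q8}

Sat(~lock) = {q4, q5, q6, q8}
Sat(~lock | crit) = {q0, q3, q4, q5, q6, q8}
AG (~lock | crit): greatest fixpoint, start Z0 = {q0, q3, q4, q5, q6, q8}, keep only states in Sat with every successor in Z. Z1 = {q0, q3, q6, q8}; fixed.
Sat(AG (~lock | crit)) = {q0, q3, q6, q8}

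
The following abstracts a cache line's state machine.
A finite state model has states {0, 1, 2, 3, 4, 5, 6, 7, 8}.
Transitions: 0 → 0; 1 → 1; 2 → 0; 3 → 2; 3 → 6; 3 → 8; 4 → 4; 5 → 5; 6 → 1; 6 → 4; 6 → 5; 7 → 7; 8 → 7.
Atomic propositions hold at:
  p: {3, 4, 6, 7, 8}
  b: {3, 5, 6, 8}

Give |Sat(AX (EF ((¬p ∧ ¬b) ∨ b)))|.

5

Sat(¬p) = {0, 1, 2, 5}
Sat(¬b) = {0, 1, 2, 4, 7}
Sat(¬p ∧ ¬b) = {0, 1, 2}
Sat((¬p ∧ ¬b) ∨ b) = {0, 1, 2, 3, 5, 6, 8}
EF ((¬p ∧ ¬b) ∨ b): least fixpoint, start Z0 = {0, 1, 2, 3, 5, 6, 8}, add states with some successor in Z. Already a fixed point.
Sat(EF ((¬p ∧ ¬b) ∨ b)) = {0, 1, 2, 3, 5, 6, 8}
Sat(AX (EF ((¬p ∧ ¬b) ∨ b))) = {s : every successor in {0, 1, 2, 3, 5, 6, 8}} = {0, 1, 2, 3, 5}
|Sat(AX (EF ((¬p ∧ ¬b) ∨ b)))| = |{0, 1, 2, 3, 5}| = 5.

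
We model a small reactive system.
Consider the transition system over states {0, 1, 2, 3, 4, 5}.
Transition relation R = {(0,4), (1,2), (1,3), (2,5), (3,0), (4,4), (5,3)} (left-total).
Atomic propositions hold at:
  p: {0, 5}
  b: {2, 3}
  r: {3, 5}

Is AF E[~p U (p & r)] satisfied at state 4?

Sat(~p) = {1, 2, 3, 4}
Sat(p & r) = {5}
E[~p U (p & r)]: least fixpoint, start Z0 = Sat((p & r)) = {5}, add states in Sat(~p) with some successor in Z. Z1 = {2, 5}; Z2 = {1, 2, 5}; fixed.
Sat(E[~p U (p & r)]) = {1, 2, 5}
AF E[~p U (p & r)]: least fixpoint, start Z0 = {1, 2, 5}, add states with every successor in Z. Already a fixed point.
Sat(AF E[~p U (p & r)]) = {1, 2, 5}
4 ∉ Sat(AF E[~p U (p & r)]) = {1, 2, 5}, so the formula does not hold at 4.

No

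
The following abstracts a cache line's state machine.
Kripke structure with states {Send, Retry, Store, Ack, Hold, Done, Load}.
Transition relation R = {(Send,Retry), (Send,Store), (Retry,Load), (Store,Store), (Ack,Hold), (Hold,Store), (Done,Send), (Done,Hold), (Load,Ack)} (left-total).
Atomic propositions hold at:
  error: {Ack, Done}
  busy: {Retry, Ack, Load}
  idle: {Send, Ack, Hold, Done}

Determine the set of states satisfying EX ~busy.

Sat(~busy) = {Send, Store, Hold, Done}
Sat(EX ~busy) = {s : some successor in {Send, Store, Hold, Done}} = {Send, Store, Ack, Hold, Done}

{Send, Store, Ack, Hold, Done}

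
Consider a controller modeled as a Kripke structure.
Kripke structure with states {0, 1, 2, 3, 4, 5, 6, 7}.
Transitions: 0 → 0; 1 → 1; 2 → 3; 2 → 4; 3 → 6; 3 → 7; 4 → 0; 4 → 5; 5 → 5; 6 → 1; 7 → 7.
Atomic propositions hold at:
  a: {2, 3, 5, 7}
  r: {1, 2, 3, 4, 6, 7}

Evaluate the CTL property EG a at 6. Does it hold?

EG a: greatest fixpoint, start Z0 = {2, 3, 5, 7}, keep only states in Sat with some successor in Z. Already a fixed point.
Sat(EG a) = {2, 3, 5, 7}
6 ∉ Sat(EG a) = {2, 3, 5, 7}, so the formula does not hold at 6.

No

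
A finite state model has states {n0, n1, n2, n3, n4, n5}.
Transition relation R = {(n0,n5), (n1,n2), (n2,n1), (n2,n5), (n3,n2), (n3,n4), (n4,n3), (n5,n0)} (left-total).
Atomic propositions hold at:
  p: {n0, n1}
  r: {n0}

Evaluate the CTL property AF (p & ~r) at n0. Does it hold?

Sat(~r) = {n1, n2, n3, n4, n5}
Sat(p & ~r) = {n1}
AF (p & ~r): least fixpoint, start Z0 = {n1}, add states with every successor in Z. Already a fixed point.
Sat(AF (p & ~r)) = {n1}
n0 ∉ Sat(AF (p & ~r)) = {n1}, so the formula does not hold at n0.

No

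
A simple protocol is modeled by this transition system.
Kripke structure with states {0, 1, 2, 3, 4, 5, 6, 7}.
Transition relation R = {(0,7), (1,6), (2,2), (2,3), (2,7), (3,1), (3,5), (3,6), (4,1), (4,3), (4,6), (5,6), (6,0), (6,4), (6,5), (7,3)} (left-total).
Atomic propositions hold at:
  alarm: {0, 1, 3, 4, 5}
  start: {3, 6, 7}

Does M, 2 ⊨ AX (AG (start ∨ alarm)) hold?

Sat(start ∨ alarm) = {0, 1, 3, 4, 5, 6, 7}
AG (start ∨ alarm): greatest fixpoint, start Z0 = {0, 1, 3, 4, 5, 6, 7}, keep only states in Sat with every successor in Z. Already a fixed point.
Sat(AG (start ∨ alarm)) = {0, 1, 3, 4, 5, 6, 7}
Sat(AX (AG (start ∨ alarm))) = {s : every successor in {0, 1, 3, 4, 5, 6, 7}} = {0, 1, 3, 4, 5, 6, 7}
2 ∉ Sat(AX (AG (start ∨ alarm))) = {0, 1, 3, 4, 5, 6, 7}, so the formula does not hold at 2.

No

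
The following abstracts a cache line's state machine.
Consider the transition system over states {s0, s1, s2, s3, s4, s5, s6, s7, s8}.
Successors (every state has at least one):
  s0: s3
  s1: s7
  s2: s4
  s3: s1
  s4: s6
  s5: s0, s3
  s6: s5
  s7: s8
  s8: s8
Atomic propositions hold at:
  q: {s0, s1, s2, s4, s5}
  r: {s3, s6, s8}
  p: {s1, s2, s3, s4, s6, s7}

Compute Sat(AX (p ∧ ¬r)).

Sat(¬r) = {s0, s1, s2, s4, s5, s7}
Sat(p ∧ ¬r) = {s1, s2, s4, s7}
Sat(AX (p ∧ ¬r)) = {s : every successor in {s1, s2, s4, s7}} = {s1, s2, s3}

{s1, s2, s3}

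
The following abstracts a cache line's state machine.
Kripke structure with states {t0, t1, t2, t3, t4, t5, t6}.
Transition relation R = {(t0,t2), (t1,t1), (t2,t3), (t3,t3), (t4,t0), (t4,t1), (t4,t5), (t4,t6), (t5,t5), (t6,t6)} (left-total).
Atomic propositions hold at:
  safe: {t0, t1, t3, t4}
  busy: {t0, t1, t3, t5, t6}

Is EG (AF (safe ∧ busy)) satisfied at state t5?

Sat(safe ∧ busy) = {t0, t1, t3}
AF (safe ∧ busy): least fixpoint, start Z0 = {t0, t1, t3}, add states with every successor in Z. Z1 = {t0, t1, t2, t3}; fixed.
Sat(AF (safe ∧ busy)) = {t0, t1, t2, t3}
EG (AF (safe ∧ busy)): greatest fixpoint, start Z0 = {t0, t1, t2, t3}, keep only states in Sat with some successor in Z. Already a fixed point.
Sat(EG (AF (safe ∧ busy))) = {t0, t1, t2, t3}
t5 ∉ Sat(EG (AF (safe ∧ busy))) = {t0, t1, t2, t3}, so the formula does not hold at t5.

No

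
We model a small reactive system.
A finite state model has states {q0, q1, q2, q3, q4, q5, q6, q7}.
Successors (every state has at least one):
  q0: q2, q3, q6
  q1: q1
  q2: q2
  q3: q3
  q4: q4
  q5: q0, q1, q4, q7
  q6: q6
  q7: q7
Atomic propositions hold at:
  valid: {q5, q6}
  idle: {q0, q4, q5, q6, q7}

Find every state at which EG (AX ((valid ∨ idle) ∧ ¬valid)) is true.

Sat(valid ∨ idle) = {q0, q4, q5, q6, q7}
Sat(¬valid) = {q0, q1, q2, q3, q4, q7}
Sat((valid ∨ idle) ∧ ¬valid) = {q0, q4, q7}
Sat(AX ((valid ∨ idle) ∧ ¬valid)) = {s : every successor in {q0, q4, q7}} = {q4, q7}
EG (AX ((valid ∨ idle) ∧ ¬valid)): greatest fixpoint, start Z0 = {q4, q7}, keep only states in Sat with some successor in Z. Already a fixed point.
Sat(EG (AX ((valid ∨ idle) ∧ ¬valid))) = {q4, q7}

{q4, q7}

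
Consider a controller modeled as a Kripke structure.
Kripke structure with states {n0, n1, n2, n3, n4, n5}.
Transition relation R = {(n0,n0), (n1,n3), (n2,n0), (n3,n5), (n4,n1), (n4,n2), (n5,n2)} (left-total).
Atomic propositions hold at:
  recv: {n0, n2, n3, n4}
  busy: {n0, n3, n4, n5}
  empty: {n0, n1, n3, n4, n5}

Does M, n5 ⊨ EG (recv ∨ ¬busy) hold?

No

Sat(¬busy) = {n1, n2}
Sat(recv ∨ ¬busy) = {n0, n1, n2, n3, n4}
EG (recv ∨ ¬busy): greatest fixpoint, start Z0 = {n0, n1, n2, n3, n4}, keep only states in Sat with some successor in Z. Z1 = {n0, n1, n2, n4}; Z2 = {n0, n2, n4}; fixed.
Sat(EG (recv ∨ ¬busy)) = {n0, n2, n4}
n5 ∉ Sat(EG (recv ∨ ¬busy)) = {n0, n2, n4}, so the formula does not hold at n5.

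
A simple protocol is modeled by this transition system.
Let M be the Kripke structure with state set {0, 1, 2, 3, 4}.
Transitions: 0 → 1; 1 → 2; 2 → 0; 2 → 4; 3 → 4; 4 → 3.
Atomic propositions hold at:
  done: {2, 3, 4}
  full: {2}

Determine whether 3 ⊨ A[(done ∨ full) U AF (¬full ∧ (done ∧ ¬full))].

Sat(done ∨ full) = {2, 3, 4}
Sat(¬full) = {0, 1, 3, 4}
Sat(done ∧ ¬full) = {3, 4}
Sat(¬full ∧ (done ∧ ¬full)) = {3, 4}
AF (¬full ∧ (done ∧ ¬full)): least fixpoint, start Z0 = {3, 4}, add states with every successor in Z. Already a fixed point.
Sat(AF (¬full ∧ (done ∧ ¬full))) = {3, 4}
A[(done ∨ full) U AF (¬full ∧ (done ∧ ¬full))]: least fixpoint, start Z0 = Sat(AF (¬full ∧ (done ∧ ¬full))) = {3, 4}, add states in Sat(done ∨ full) with every successor in Z. Already a fixed point.
Sat(A[(done ∨ full) U AF (¬full ∧ (done ∧ ¬full))]) = {3, 4}
3 ∈ Sat(A[(done ∨ full) U AF (¬full ∧ (done ∧ ¬full))]) = {3, 4}, so the formula holds at 3.

Yes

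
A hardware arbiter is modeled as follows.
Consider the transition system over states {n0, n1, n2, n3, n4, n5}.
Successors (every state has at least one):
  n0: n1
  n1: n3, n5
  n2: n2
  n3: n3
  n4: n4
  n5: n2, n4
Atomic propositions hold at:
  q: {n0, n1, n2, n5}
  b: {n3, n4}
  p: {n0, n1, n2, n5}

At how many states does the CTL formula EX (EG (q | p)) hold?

Sat(q | p) = {n0, n1, n2, n5}
EG (q | p): greatest fixpoint, start Z0 = {n0, n1, n2, n5}, keep only states in Sat with some successor in Z. Already a fixed point.
Sat(EG (q | p)) = {n0, n1, n2, n5}
Sat(EX (EG (q | p))) = {s : some successor in {n0, n1, n2, n5}} = {n0, n1, n2, n5}
|Sat(EX (EG (q | p)))| = |{n0, n1, n2, n5}| = 4.

4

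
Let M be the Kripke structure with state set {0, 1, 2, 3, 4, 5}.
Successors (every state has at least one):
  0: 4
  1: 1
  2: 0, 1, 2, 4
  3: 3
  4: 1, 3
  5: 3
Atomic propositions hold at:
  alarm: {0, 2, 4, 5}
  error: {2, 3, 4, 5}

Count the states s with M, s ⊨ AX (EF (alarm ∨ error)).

3

Sat(alarm ∨ error) = {0, 2, 3, 4, 5}
EF (alarm ∨ error): least fixpoint, start Z0 = {0, 2, 3, 4, 5}, add states with some successor in Z. Already a fixed point.
Sat(EF (alarm ∨ error)) = {0, 2, 3, 4, 5}
Sat(AX (EF (alarm ∨ error))) = {s : every successor in {0, 2, 3, 4, 5}} = {0, 3, 5}
|Sat(AX (EF (alarm ∨ error)))| = |{0, 3, 5}| = 3.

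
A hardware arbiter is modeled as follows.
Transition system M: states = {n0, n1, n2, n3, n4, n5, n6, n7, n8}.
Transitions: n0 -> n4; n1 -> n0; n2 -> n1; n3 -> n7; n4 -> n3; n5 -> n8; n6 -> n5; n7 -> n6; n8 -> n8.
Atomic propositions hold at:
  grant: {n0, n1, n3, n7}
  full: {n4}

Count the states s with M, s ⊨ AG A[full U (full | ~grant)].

3

Sat(~grant) = {n2, n4, n5, n6, n8}
Sat(full | ~grant) = {n2, n4, n5, n6, n8}
A[full U (full | ~grant)]: least fixpoint, start Z0 = Sat((full | ~grant)) = {n2, n4, n5, n6, n8}, add states in Sat(full) with every successor in Z. Already a fixed point.
Sat(A[full U (full | ~grant)]) = {n2, n4, n5, n6, n8}
AG A[full U (full | ~grant)]: greatest fixpoint, start Z0 = {n2, n4, n5, n6, n8}, keep only states in Sat with every successor in Z. Z1 = {n5, n6, n8}; fixed.
Sat(AG A[full U (full | ~grant)]) = {n5, n6, n8}
|Sat(AG A[full U (full | ~grant)])| = |{n5, n6, n8}| = 3.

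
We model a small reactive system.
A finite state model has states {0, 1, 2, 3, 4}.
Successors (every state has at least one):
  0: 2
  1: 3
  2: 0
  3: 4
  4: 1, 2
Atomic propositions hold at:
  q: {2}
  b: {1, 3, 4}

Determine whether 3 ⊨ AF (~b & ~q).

No

Sat(~b) = {0, 2}
Sat(~q) = {0, 1, 3, 4}
Sat(~b & ~q) = {0}
AF (~b & ~q): least fixpoint, start Z0 = {0}, add states with every successor in Z. Z1 = {0, 2}; fixed.
Sat(AF (~b & ~q)) = {0, 2}
3 ∉ Sat(AF (~b & ~q)) = {0, 2}, so the formula does not hold at 3.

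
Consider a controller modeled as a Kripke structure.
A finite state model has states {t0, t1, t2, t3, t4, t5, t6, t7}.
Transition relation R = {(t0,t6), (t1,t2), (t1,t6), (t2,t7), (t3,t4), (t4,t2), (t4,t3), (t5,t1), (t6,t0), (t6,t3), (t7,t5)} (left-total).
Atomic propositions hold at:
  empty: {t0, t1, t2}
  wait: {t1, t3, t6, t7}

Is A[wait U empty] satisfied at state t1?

Yes

A[wait U empty]: least fixpoint, start Z0 = Sat(empty) = {t0, t1, t2}, add states in Sat(wait) with every successor in Z. Already a fixed point.
Sat(A[wait U empty]) = {t0, t1, t2}
t1 ∈ Sat(A[wait U empty]) = {t0, t1, t2}, so the formula holds at t1.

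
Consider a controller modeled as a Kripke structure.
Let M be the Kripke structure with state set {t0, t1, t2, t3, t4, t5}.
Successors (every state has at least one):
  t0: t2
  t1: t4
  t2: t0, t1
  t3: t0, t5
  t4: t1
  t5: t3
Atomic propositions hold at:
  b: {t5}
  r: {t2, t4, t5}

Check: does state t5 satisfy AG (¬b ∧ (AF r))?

No

Sat(¬b) = {t0, t1, t2, t3, t4}
AF r: least fixpoint, start Z0 = {t2, t4, t5}, add states with every successor in Z. Z1 = {t0, t1, t2, t4, t5}; Z2 = {t0, t1, t2, t3, t4, t5}; fixed.
Sat(AF r) = {t0, t1, t2, t3, t4, t5}
Sat(¬b ∧ (AF r)) = {t0, t1, t2, t3, t4}
AG (¬b ∧ (AF r)): greatest fixpoint, start Z0 = {t0, t1, t2, t3, t4}, keep only states in Sat with every successor in Z. Z1 = {t0, t1, t2, t4}; fixed.
Sat(AG (¬b ∧ (AF r))) = {t0, t1, t2, t4}
t5 ∉ Sat(AG (¬b ∧ (AF r))) = {t0, t1, t2, t4}, so the formula does not hold at t5.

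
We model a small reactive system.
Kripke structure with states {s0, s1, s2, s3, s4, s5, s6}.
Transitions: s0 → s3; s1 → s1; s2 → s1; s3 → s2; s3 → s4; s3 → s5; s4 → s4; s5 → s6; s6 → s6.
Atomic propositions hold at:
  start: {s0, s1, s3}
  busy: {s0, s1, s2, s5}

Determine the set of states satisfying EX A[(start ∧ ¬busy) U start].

Sat(¬busy) = {s3, s4, s6}
Sat(start ∧ ¬busy) = {s3}
A[(start ∧ ¬busy) U start]: least fixpoint, start Z0 = Sat(start) = {s0, s1, s3}, add states in Sat(start ∧ ¬busy) with every successor in Z. Already a fixed point.
Sat(A[(start ∧ ¬busy) U start]) = {s0, s1, s3}
Sat(EX A[(start ∧ ¬busy) U start]) = {s : some successor in {s0, s1, s3}} = {s0, s1, s2}

{s0, s1, s2}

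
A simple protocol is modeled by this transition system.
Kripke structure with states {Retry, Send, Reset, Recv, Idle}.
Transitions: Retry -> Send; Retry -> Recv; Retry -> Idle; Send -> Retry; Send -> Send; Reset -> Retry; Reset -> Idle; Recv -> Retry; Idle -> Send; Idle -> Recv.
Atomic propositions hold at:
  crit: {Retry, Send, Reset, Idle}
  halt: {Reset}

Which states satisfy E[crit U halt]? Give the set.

{Reset}

E[crit U halt]: least fixpoint, start Z0 = Sat(halt) = {Reset}, add states in Sat(crit) with some successor in Z. Already a fixed point.
Sat(E[crit U halt]) = {Reset}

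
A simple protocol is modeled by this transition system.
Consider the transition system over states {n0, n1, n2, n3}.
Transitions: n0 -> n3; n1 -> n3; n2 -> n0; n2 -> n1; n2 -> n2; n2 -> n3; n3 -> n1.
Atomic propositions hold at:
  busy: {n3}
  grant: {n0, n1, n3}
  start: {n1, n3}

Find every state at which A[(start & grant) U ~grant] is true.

{n2}

Sat(start & grant) = {n1, n3}
Sat(~grant) = {n2}
A[(start & grant) U ~grant]: least fixpoint, start Z0 = Sat(~grant) = {n2}, add states in Sat(start & grant) with every successor in Z. Already a fixed point.
Sat(A[(start & grant) U ~grant]) = {n2}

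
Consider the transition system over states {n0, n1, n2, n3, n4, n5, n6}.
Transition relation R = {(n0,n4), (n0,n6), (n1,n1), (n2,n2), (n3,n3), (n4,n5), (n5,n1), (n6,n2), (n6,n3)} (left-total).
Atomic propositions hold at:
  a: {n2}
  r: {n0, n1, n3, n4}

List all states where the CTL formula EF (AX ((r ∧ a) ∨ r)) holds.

{n0, n1, n3, n4, n5, n6}

Sat(r ∧ a) = ∅
Sat((r ∧ a) ∨ r) = {n0, n1, n3, n4}
Sat(AX ((r ∧ a) ∨ r)) = {s : every successor in {n0, n1, n3, n4}} = {n1, n3, n5}
EF (AX ((r ∧ a) ∨ r)): least fixpoint, start Z0 = {n1, n3, n5}, add states with some successor in Z. Z1 = {n1, n3, n4, n5, n6}; Z2 = {n0, n1, n3, n4, n5, n6}; fixed.
Sat(EF (AX ((r ∧ a) ∨ r))) = {n0, n1, n3, n4, n5, n6}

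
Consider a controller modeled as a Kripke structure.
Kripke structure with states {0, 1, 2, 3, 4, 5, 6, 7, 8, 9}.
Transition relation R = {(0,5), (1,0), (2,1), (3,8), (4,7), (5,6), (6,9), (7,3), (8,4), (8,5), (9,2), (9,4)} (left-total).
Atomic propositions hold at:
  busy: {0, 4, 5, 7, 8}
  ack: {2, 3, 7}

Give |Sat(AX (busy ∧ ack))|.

1

Sat(busy ∧ ack) = {7}
Sat(AX (busy ∧ ack)) = {s : every successor in {7}} = {4}
|Sat(AX (busy ∧ ack))| = |{4}| = 1.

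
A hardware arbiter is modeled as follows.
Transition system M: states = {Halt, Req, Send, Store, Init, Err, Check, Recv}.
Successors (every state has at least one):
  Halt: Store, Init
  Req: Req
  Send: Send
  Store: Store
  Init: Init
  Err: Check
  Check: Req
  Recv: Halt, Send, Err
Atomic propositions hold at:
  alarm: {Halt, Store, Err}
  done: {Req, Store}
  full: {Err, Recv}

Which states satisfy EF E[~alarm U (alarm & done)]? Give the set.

Sat(~alarm) = {Req, Send, Init, Check, Recv}
Sat(alarm & done) = {Store}
E[~alarm U (alarm & done)]: least fixpoint, start Z0 = Sat((alarm & done)) = {Store}, add states in Sat(~alarm) with some successor in Z. Already a fixed point.
Sat(E[~alarm U (alarm & done)]) = {Store}
EF E[~alarm U (alarm & done)]: least fixpoint, start Z0 = {Store}, add states with some successor in Z. Z1 = {Halt, Store}; Z2 = {Halt, Store, Recv}; fixed.
Sat(EF E[~alarm U (alarm & done)]) = {Halt, Store, Recv}

{Halt, Store, Recv}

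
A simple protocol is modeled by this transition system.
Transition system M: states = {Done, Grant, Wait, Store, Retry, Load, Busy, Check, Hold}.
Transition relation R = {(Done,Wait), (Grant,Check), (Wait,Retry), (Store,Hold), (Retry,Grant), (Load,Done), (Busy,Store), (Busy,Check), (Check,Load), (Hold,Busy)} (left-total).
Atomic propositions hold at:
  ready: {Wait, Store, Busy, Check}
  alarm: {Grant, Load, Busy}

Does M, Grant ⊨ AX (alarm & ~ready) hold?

Sat(~ready) = {Done, Grant, Retry, Load, Hold}
Sat(alarm & ~ready) = {Grant, Load}
Sat(AX (alarm & ~ready)) = {s : every successor in {Grant, Load}} = {Retry, Check}
Grant ∉ Sat(AX (alarm & ~ready)) = {Retry, Check}, so the formula does not hold at Grant.

No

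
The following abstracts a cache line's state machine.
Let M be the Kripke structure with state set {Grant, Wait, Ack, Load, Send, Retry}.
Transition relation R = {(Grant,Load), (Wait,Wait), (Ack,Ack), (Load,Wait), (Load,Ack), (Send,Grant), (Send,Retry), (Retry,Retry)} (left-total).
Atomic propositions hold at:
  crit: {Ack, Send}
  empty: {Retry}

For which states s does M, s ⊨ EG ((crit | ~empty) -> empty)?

{Retry}

Sat(~empty) = {Grant, Wait, Ack, Load, Send}
Sat(crit | ~empty) = {Grant, Wait, Ack, Load, Send}
Sat((crit | ~empty) -> empty) = {Retry}
EG ((crit | ~empty) -> empty): greatest fixpoint, start Z0 = {Retry}, keep only states in Sat with some successor in Z. Already a fixed point.
Sat(EG ((crit | ~empty) -> empty)) = {Retry}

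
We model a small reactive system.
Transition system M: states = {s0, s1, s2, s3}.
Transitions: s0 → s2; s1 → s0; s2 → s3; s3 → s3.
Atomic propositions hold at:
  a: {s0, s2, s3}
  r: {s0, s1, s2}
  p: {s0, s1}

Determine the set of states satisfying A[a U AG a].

AG a: greatest fixpoint, start Z0 = {s0, s2, s3}, keep only states in Sat with every successor in Z. Already a fixed point.
Sat(AG a) = {s0, s2, s3}
A[a U AG a]: least fixpoint, start Z0 = Sat(AG a) = {s0, s2, s3}, add states in Sat(a) with every successor in Z. Already a fixed point.
Sat(A[a U AG a]) = {s0, s2, s3}

{s0, s2, s3}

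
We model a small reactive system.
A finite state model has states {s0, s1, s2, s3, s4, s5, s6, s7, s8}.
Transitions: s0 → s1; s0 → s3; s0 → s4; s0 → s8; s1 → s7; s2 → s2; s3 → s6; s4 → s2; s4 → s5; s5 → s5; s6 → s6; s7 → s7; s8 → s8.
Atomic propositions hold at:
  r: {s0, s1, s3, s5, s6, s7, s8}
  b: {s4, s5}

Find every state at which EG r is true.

{s0, s1, s3, s5, s6, s7, s8}

EG r: greatest fixpoint, start Z0 = {s0, s1, s3, s5, s6, s7, s8}, keep only states in Sat with some successor in Z. Already a fixed point.
Sat(EG r) = {s0, s1, s3, s5, s6, s7, s8}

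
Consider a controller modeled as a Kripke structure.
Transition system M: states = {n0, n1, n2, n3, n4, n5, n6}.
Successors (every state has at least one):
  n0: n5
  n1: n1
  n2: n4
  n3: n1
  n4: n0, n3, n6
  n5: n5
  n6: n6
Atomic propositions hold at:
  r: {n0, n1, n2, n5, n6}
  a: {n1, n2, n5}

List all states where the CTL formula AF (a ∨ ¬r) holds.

Sat(¬r) = {n3, n4}
Sat(a ∨ ¬r) = {n1, n2, n3, n4, n5}
AF (a ∨ ¬r): least fixpoint, start Z0 = {n1, n2, n3, n4, n5}, add states with every successor in Z. Z1 = {n0, n1, n2, n3, n4, n5}; fixed.
Sat(AF (a ∨ ¬r)) = {n0, n1, n2, n3, n4, n5}

{n0, n1, n2, n3, n4, n5}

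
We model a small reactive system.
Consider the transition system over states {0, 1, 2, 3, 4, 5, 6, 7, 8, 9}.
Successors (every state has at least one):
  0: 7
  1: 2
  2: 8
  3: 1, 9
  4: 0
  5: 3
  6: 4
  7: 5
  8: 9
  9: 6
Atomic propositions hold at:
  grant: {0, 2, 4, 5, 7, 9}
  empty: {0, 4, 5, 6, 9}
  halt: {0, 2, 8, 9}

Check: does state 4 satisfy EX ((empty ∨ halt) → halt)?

Sat(empty ∨ halt) = {0, 2, 4, 5, 6, 8, 9}
Sat((empty ∨ halt) → halt) = {0, 1, 2, 3, 7, 8, 9}
Sat(EX ((empty ∨ halt) → halt)) = {s : some successor in {0, 1, 2, 3, 7, 8, 9}} = {0, 1, 2, 3, 4, 5, 8}
4 ∈ Sat(EX ((empty ∨ halt) → halt)) = {0, 1, 2, 3, 4, 5, 8}, so the formula holds at 4.

Yes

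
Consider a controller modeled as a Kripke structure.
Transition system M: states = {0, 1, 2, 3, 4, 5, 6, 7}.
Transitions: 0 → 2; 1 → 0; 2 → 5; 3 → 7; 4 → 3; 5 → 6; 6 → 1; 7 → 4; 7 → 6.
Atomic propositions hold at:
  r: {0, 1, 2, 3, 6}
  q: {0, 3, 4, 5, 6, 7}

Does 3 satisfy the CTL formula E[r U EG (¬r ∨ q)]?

Yes

Sat(¬r) = {4, 5, 7}
Sat(¬r ∨ q) = {0, 3, 4, 5, 6, 7}
EG (¬r ∨ q): greatest fixpoint, start Z0 = {0, 3, 4, 5, 6, 7}, keep only states in Sat with some successor in Z. Z1 = {3, 4, 5, 7}; Z2 = {3, 4, 7}; fixed.
Sat(EG (¬r ∨ q)) = {3, 4, 7}
E[r U EG (¬r ∨ q)]: least fixpoint, start Z0 = Sat(EG (¬r ∨ q)) = {3, 4, 7}, add states in Sat(r) with some successor in Z. Already a fixed point.
Sat(E[r U EG (¬r ∨ q)]) = {3, 4, 7}
3 ∈ Sat(E[r U EG (¬r ∨ q)]) = {3, 4, 7}, so the formula holds at 3.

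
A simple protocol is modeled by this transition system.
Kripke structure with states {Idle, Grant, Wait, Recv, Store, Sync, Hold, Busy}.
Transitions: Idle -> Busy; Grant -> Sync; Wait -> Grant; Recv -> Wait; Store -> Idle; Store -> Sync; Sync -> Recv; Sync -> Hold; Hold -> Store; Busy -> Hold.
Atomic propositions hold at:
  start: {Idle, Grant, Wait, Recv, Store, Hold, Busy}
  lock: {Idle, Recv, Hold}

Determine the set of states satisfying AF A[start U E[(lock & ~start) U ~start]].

{Grant, Wait, Recv, Sync}

Sat(~start) = {Sync}
Sat(lock & ~start) = ∅
E[(lock & ~start) U ~start]: least fixpoint, start Z0 = Sat(~start) = {Sync}, add states in Sat(lock & ~start) with some successor in Z. Already a fixed point.
Sat(E[(lock & ~start) U ~start]) = {Sync}
A[start U E[(lock & ~start) U ~start]]: least fixpoint, start Z0 = Sat(E[(lock & ~start) U ~start]) = {Sync}, add states in Sat(start) with every successor in Z. Z1 = {Grant, Sync}; Z2 = {Grant, Wait, Sync}; Z3 = {Grant, Wait, Recv, Sync}; fixed.
Sat(A[start U E[(lock & ~start) U ~start]]) = {Grant, Wait, Recv, Sync}
AF A[start U E[(lock & ~start) U ~start]]: least fixpoint, start Z0 = {Grant, Wait, Recv, Sync}, add states with every successor in Z. Already a fixed point.
Sat(AF A[start U E[(lock & ~start) U ~start]]) = {Grant, Wait, Recv, Sync}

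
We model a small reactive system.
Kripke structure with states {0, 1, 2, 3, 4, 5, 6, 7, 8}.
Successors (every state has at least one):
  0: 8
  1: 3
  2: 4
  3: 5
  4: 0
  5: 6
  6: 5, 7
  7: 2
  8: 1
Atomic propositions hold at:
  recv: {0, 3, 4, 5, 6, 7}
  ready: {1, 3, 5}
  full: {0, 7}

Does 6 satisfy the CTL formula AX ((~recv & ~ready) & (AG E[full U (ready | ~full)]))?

No

Sat(~recv) = {1, 2, 8}
Sat(~ready) = {0, 2, 4, 6, 7, 8}
Sat(~recv & ~ready) = {2, 8}
Sat(~full) = {1, 2, 3, 4, 5, 6, 8}
Sat(ready | ~full) = {1, 2, 3, 4, 5, 6, 8}
E[full U (ready | ~full)]: least fixpoint, start Z0 = Sat((ready | ~full)) = {1, 2, 3, 4, 5, 6, 8}, add states in Sat(full) with some successor in Z. Z1 = {0, 1, 2, 3, 4, 5, 6, 7, 8}; fixed.
Sat(E[full U (ready | ~full)]) = {0, 1, 2, 3, 4, 5, 6, 7, 8}
AG E[full U (ready | ~full)]: greatest fixpoint, start Z0 = {0, 1, 2, 3, 4, 5, 6, 7, 8}, keep only states in Sat with every successor in Z. Already a fixed point.
Sat(AG E[full U (ready | ~full)]) = {0, 1, 2, 3, 4, 5, 6, 7, 8}
Sat((~recv & ~ready) & (AG E[full U (ready | ~full)])) = {2, 8}
Sat(AX ((~recv & ~ready) & (AG E[full U (ready | ~full)]))) = {s : every successor in {2, 8}} = {0, 7}
6 ∉ Sat(AX ((~recv & ~ready) & (AG E[full U (ready | ~full)]))) = {0, 7}, so the formula does not hold at 6.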